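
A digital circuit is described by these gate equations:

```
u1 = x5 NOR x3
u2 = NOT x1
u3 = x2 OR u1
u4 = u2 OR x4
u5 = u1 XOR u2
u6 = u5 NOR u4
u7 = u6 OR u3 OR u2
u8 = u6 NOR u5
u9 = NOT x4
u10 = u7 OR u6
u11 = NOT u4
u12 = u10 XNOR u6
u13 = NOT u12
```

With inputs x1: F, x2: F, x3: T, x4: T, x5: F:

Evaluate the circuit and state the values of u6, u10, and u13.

u6 = F; u10 = T; u13 = T

u1 = x5 NOR x3 = F NOR T = F
u2 = NOT x1 = NOT F = T
u3 = x2 OR u1 = F OR F = F
u4 = u2 OR x4 = T OR T = T
u5 = u1 XOR u2 = F XOR T = T
u6 = u5 NOR u4 = T NOR T = F
u7 = u6 OR u3 OR u2 = F OR F OR T = T
u10 = u7 OR u6 = T OR F = T
u12 = u10 XNOR u6 = T XNOR F = F
u13 = NOT u12 = NOT F = T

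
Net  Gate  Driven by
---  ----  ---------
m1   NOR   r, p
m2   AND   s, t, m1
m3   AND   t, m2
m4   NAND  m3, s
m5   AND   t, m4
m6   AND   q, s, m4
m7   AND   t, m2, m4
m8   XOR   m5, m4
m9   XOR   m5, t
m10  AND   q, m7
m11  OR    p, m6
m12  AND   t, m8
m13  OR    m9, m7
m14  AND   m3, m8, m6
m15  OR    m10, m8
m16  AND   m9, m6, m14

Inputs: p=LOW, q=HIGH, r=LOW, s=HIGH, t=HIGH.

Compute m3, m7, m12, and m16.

m1 = r NOR p = LOW NOR LOW = HIGH
m2 = s AND t AND m1 = HIGH AND HIGH AND HIGH = HIGH
m3 = t AND m2 = HIGH AND HIGH = HIGH
m4 = m3 NAND s = HIGH NAND HIGH = LOW
m5 = t AND m4 = HIGH AND LOW = LOW
m6 = q AND s AND m4 = HIGH AND HIGH AND LOW = LOW
m7 = t AND m2 AND m4 = HIGH AND HIGH AND LOW = LOW
m8 = m5 XOR m4 = LOW XOR LOW = LOW
m9 = m5 XOR t = LOW XOR HIGH = HIGH
m12 = t AND m8 = HIGH AND LOW = LOW
m14 = m3 AND m8 AND m6 = HIGH AND LOW AND LOW = LOW
m16 = m9 AND m6 AND m14 = HIGH AND LOW AND LOW = LOW

m3 = HIGH, m7 = LOW, m12 = LOW, m16 = LOW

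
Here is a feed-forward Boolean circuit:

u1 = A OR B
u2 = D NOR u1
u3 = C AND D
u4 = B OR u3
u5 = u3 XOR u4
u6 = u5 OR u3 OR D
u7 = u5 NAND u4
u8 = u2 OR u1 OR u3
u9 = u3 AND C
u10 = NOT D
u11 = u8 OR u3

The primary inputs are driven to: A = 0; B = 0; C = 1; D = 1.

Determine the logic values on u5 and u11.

u1 = A OR B = 0 OR 0 = 0
u2 = D NOR u1 = 1 NOR 0 = 0
u3 = C AND D = 1 AND 1 = 1
u4 = B OR u3 = 0 OR 1 = 1
u5 = u3 XOR u4 = 1 XOR 1 = 0
u8 = u2 OR u1 OR u3 = 0 OR 0 OR 1 = 1
u11 = u8 OR u3 = 1 OR 1 = 1

u5 = 0  u11 = 1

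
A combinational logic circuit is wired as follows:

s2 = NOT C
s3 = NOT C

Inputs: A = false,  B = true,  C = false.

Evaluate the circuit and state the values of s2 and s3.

s2 = NOT false = true
s3 = NOT false = true

s2 = true; s3 = true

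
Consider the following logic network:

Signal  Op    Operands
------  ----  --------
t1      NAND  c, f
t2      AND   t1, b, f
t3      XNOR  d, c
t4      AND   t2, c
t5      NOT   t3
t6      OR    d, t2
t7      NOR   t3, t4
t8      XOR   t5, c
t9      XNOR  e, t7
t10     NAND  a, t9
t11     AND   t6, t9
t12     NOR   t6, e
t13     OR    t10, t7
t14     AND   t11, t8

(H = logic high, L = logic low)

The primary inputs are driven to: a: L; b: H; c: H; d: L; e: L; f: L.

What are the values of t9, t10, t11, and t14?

t1 = c NAND f = H NAND L = H
t2 = t1 AND b AND f = H AND H AND L = L
t3 = d XNOR c = L XNOR H = L
t4 = t2 AND c = L AND H = L
t5 = NOT t3 = NOT L = H
t6 = d OR t2 = L OR L = L
t7 = t3 NOR t4 = L NOR L = H
t8 = t5 XOR c = H XOR H = L
t9 = e XNOR t7 = L XNOR H = L
t10 = a NAND t9 = L NAND L = H
t11 = t6 AND t9 = L AND L = L
t14 = t11 AND t8 = L AND L = L

t9 = L; t10 = H; t11 = L; t14 = L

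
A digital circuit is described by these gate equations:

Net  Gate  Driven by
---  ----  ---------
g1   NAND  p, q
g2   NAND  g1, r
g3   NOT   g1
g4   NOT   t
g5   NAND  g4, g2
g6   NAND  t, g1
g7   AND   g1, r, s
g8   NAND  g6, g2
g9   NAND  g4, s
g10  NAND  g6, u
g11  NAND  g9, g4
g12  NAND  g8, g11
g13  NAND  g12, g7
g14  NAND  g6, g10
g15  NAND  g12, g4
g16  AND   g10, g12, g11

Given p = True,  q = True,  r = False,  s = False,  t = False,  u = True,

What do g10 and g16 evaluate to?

g1 = p NAND q = True NAND True = False
g2 = g1 NAND r = False NAND False = True
g4 = NOT t = NOT False = True
g6 = t NAND g1 = False NAND False = True
g8 = g6 NAND g2 = True NAND True = False
g9 = g4 NAND s = True NAND False = True
g10 = g6 NAND u = True NAND True = False
g11 = g9 NAND g4 = True NAND True = False
g12 = g8 NAND g11 = False NAND False = True
g16 = g10 AND g12 AND g11 = False AND True AND False = False

g10 = False  g16 = False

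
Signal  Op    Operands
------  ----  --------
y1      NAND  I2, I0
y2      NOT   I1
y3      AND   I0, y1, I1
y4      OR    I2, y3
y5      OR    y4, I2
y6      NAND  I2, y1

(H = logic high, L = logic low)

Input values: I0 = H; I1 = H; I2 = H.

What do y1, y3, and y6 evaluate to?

y1 = I2 NAND I0 = H NAND H = L
y3 = I0 AND y1 AND I1 = H AND L AND H = L
y6 = I2 NAND y1 = H NAND L = H

y1 = L; y3 = L; y6 = H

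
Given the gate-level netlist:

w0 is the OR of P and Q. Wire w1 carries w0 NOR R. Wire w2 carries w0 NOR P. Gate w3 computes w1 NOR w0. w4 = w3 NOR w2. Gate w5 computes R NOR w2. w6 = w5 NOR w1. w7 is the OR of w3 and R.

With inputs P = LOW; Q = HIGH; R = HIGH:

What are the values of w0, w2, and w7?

w0 = P OR Q = LOW OR HIGH = HIGH
w1 = w0 NOR R = HIGH NOR HIGH = LOW
w2 = w0 NOR P = HIGH NOR LOW = LOW
w3 = w1 NOR w0 = LOW NOR HIGH = LOW
w7 = w3 OR R = LOW OR HIGH = HIGH

w0 = HIGH, w2 = LOW, w7 = HIGH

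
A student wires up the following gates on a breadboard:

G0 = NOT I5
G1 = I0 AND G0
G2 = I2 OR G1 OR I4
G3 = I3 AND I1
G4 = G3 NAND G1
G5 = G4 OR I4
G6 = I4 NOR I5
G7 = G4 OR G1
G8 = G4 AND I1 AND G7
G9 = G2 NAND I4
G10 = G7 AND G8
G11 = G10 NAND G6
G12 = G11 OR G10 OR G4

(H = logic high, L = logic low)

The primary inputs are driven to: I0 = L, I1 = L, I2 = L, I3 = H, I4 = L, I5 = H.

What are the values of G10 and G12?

G0 = NOT I5 = NOT H = L
G1 = I0 AND G0 = L AND L = L
G3 = I3 AND I1 = H AND L = L
G4 = G3 NAND G1 = L NAND L = H
G6 = I4 NOR I5 = L NOR H = L
G7 = G4 OR G1 = H OR L = H
G8 = G4 AND I1 AND G7 = H AND L AND H = L
G10 = G7 AND G8 = H AND L = L
G11 = G10 NAND G6 = L NAND L = H
G12 = G11 OR G10 OR G4 = H OR L OR H = H

G10 = L, G12 = H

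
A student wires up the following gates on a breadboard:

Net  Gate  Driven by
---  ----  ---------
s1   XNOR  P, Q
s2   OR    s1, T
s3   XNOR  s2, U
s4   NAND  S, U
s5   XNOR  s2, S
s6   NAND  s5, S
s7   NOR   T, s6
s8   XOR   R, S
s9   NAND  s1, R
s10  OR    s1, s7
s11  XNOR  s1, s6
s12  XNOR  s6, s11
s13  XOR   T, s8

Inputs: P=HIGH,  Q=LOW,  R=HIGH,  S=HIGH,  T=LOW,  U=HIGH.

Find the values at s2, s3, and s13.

s1 = P XNOR Q = HIGH XNOR LOW = LOW
s2 = s1 OR T = LOW OR LOW = LOW
s3 = s2 XNOR U = LOW XNOR HIGH = LOW
s8 = R XOR S = HIGH XOR HIGH = LOW
s13 = T XOR s8 = LOW XOR LOW = LOW

s2 = LOW, s3 = LOW, s13 = LOW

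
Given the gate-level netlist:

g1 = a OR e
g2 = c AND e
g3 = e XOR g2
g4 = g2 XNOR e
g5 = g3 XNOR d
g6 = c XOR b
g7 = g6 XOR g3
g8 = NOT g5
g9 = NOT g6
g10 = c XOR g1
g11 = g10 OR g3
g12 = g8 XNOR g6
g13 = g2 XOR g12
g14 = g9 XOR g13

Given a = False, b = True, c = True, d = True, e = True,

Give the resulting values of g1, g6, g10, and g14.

g1 = a OR e = False OR True = True
g2 = c AND e = True AND True = True
g3 = e XOR g2 = True XOR True = False
g5 = g3 XNOR d = False XNOR True = False
g6 = c XOR b = True XOR True = False
g8 = NOT g5 = NOT False = True
g9 = NOT g6 = NOT False = True
g10 = c XOR g1 = True XOR True = False
g12 = g8 XNOR g6 = True XNOR False = False
g13 = g2 XOR g12 = True XOR False = True
g14 = g9 XOR g13 = True XOR True = False

g1 = True, g6 = False, g10 = False, g14 = False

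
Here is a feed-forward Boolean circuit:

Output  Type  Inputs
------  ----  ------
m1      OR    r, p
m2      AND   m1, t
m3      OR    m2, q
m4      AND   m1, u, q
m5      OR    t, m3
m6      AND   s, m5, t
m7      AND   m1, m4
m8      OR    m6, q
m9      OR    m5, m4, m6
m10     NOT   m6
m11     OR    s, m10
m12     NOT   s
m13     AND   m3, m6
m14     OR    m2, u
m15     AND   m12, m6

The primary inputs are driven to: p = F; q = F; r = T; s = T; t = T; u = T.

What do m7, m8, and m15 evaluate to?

m7 = F, m8 = T, m15 = F

m1 = r OR p = T OR F = T
m2 = m1 AND t = T AND T = T
m3 = m2 OR q = T OR F = T
m4 = m1 AND u AND q = T AND T AND F = F
m5 = t OR m3 = T OR T = T
m6 = s AND m5 AND t = T AND T AND T = T
m7 = m1 AND m4 = T AND F = F
m8 = m6 OR q = T OR F = T
m12 = NOT s = NOT T = F
m15 = m12 AND m6 = F AND T = F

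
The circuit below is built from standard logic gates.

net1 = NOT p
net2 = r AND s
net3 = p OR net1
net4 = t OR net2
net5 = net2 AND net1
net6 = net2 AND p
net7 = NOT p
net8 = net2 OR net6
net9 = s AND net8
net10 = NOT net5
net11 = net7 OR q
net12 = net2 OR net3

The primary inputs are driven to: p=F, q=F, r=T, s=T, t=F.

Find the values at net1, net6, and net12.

net1 = T, net6 = F, net12 = T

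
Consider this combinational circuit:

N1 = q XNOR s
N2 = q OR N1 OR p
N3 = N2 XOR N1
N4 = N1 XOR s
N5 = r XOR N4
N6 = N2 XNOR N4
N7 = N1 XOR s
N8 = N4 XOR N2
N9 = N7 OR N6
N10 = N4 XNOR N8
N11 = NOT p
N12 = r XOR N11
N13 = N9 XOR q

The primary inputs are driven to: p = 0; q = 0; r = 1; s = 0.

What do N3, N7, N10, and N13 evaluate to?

N1 = q XNOR s = 0 XNOR 0 = 1
N2 = q OR N1 OR p = 0 OR 1 OR 0 = 1
N3 = N2 XOR N1 = 1 XOR 1 = 0
N4 = N1 XOR s = 1 XOR 0 = 1
N6 = N2 XNOR N4 = 1 XNOR 1 = 1
N7 = N1 XOR s = 1 XOR 0 = 1
N8 = N4 XOR N2 = 1 XOR 1 = 0
N9 = N7 OR N6 = 1 OR 1 = 1
N10 = N4 XNOR N8 = 1 XNOR 0 = 0
N13 = N9 XOR q = 1 XOR 0 = 1

N3 = 0  N7 = 1  N10 = 0  N13 = 1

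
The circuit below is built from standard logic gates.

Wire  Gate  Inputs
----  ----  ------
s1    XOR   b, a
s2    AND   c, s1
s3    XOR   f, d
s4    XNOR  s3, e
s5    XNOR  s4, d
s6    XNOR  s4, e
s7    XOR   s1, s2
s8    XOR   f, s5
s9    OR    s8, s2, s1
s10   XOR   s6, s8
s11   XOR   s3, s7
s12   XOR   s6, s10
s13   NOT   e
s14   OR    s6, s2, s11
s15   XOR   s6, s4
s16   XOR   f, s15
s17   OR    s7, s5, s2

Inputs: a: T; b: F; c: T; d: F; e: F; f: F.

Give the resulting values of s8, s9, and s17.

s8 = F, s9 = T, s17 = T

s1 = b XOR a = F XOR T = T
s2 = c AND s1 = T AND T = T
s3 = f XOR d = F XOR F = F
s4 = s3 XNOR e = F XNOR F = T
s5 = s4 XNOR d = T XNOR F = F
s7 = s1 XOR s2 = T XOR T = F
s8 = f XOR s5 = F XOR F = F
s9 = s8 OR s2 OR s1 = F OR T OR T = T
s17 = s7 OR s5 OR s2 = F OR F OR T = T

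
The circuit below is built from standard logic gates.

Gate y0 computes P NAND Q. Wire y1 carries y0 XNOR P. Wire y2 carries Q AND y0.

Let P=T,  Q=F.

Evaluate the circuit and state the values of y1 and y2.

y1 = T, y2 = F

y0 = P NAND Q = T NAND F = T
y1 = y0 XNOR P = T XNOR T = T
y2 = Q AND y0 = F AND T = F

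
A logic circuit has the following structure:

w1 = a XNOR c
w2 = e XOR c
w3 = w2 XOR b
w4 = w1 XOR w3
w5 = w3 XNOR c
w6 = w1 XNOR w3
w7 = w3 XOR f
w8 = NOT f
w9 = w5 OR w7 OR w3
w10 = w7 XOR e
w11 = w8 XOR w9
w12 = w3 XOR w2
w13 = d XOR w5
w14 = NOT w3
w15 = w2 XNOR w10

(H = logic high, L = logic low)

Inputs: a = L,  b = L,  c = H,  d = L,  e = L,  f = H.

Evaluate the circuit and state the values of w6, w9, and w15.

w6 = L, w9 = H, w15 = L

w1 = a XNOR c = L XNOR H = L
w2 = e XOR c = L XOR H = H
w3 = w2 XOR b = H XOR L = H
w5 = w3 XNOR c = H XNOR H = H
w6 = w1 XNOR w3 = L XNOR H = L
w7 = w3 XOR f = H XOR H = L
w9 = w5 OR w7 OR w3 = H OR L OR H = H
w10 = w7 XOR e = L XOR L = L
w15 = w2 XNOR w10 = H XNOR L = L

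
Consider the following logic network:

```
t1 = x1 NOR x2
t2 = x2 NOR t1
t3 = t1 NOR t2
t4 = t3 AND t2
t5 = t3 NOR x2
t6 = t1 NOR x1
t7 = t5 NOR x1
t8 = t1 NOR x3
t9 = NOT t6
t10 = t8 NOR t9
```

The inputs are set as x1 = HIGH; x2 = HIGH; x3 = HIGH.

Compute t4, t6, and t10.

t4 = LOW  t6 = LOW  t10 = LOW

t1 = x1 NOR x2 = HIGH NOR HIGH = LOW
t2 = x2 NOR t1 = HIGH NOR LOW = LOW
t3 = t1 NOR t2 = LOW NOR LOW = HIGH
t4 = t3 AND t2 = HIGH AND LOW = LOW
t6 = t1 NOR x1 = LOW NOR HIGH = LOW
t8 = t1 NOR x3 = LOW NOR HIGH = LOW
t9 = NOT t6 = NOT LOW = HIGH
t10 = t8 NOR t9 = LOW NOR HIGH = LOW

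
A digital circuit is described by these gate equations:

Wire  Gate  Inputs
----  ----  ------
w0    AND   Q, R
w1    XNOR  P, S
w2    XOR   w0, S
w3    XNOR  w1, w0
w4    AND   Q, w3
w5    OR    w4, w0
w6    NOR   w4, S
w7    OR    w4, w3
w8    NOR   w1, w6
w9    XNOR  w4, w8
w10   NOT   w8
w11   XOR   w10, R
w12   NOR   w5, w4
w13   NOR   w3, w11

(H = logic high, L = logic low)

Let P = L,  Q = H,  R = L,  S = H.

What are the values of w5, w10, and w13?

w5 = H; w10 = L; w13 = L

w0 = Q AND R = H AND L = L
w1 = P XNOR S = L XNOR H = L
w3 = w1 XNOR w0 = L XNOR L = H
w4 = Q AND w3 = H AND H = H
w5 = w4 OR w0 = H OR L = H
w6 = w4 NOR S = H NOR H = L
w8 = w1 NOR w6 = L NOR L = H
w10 = NOT w8 = NOT H = L
w11 = w10 XOR R = L XOR L = L
w13 = w3 NOR w11 = H NOR L = L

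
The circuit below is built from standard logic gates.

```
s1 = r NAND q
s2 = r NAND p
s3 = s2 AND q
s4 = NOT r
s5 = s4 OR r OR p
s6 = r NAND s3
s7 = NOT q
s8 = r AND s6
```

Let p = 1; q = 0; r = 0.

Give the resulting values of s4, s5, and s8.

s4 = 1, s5 = 1, s8 = 0

s2 = r NAND p = 0 NAND 1 = 1
s3 = s2 AND q = 1 AND 0 = 0
s4 = NOT r = NOT 0 = 1
s5 = s4 OR r OR p = 1 OR 0 OR 1 = 1
s6 = r NAND s3 = 0 NAND 0 = 1
s8 = r AND s6 = 0 AND 1 = 0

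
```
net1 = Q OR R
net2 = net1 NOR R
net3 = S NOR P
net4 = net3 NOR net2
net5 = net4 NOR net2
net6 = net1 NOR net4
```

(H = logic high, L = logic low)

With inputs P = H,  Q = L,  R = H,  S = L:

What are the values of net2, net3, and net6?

net2 = L  net3 = L  net6 = L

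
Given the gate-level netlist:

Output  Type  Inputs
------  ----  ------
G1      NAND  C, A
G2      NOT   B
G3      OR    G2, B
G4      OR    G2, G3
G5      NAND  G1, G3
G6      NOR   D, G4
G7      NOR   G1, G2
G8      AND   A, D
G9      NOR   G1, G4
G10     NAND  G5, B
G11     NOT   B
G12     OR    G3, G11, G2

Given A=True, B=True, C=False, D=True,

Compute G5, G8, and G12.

G1 = C NAND A = False NAND True = True
G2 = NOT B = NOT True = False
G3 = G2 OR B = False OR True = True
G5 = G1 NAND G3 = True NAND True = False
G8 = A AND D = True AND True = True
G11 = NOT B = NOT True = False
G12 = G3 OR G11 OR G2 = True OR False OR False = True

G5 = False; G8 = True; G12 = True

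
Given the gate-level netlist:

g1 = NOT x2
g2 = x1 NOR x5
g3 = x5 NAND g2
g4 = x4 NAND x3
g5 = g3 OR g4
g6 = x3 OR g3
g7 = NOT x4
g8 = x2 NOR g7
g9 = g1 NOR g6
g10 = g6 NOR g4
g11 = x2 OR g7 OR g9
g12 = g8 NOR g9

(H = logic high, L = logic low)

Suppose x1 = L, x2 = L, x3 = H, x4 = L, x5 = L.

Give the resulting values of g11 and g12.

g11 = H, g12 = H

g1 = NOT x2 = NOT L = H
g2 = x1 NOR x5 = L NOR L = H
g3 = x5 NAND g2 = L NAND H = H
g6 = x3 OR g3 = H OR H = H
g7 = NOT x4 = NOT L = H
g8 = x2 NOR g7 = L NOR H = L
g9 = g1 NOR g6 = H NOR H = L
g11 = x2 OR g7 OR g9 = L OR H OR L = H
g12 = g8 NOR g9 = L NOR L = H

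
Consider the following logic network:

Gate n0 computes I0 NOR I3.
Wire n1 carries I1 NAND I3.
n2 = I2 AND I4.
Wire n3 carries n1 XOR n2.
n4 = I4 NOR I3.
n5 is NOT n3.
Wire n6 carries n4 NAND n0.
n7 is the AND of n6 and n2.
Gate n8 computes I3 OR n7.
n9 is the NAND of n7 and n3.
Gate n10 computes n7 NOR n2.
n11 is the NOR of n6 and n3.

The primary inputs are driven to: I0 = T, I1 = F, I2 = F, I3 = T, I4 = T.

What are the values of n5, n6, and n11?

n5 = F, n6 = T, n11 = F

n0 = I0 NOR I3 = T NOR T = F
n1 = I1 NAND I3 = F NAND T = T
n2 = I2 AND I4 = F AND T = F
n3 = n1 XOR n2 = T XOR F = T
n4 = I4 NOR I3 = T NOR T = F
n5 = NOT n3 = NOT T = F
n6 = n4 NAND n0 = F NAND F = T
n11 = n6 NOR n3 = T NOR T = F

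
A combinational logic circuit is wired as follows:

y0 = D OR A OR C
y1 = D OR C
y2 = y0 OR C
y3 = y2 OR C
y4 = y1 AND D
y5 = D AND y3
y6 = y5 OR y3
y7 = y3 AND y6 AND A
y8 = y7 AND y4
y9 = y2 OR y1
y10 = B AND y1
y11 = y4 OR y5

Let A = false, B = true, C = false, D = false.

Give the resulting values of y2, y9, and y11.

y2 = false  y9 = false  y11 = false

y0 = D OR A OR C = false OR false OR false = false
y1 = D OR C = false OR false = false
y2 = y0 OR C = false OR false = false
y3 = y2 OR C = false OR false = false
y4 = y1 AND D = false AND false = false
y5 = D AND y3 = false AND false = false
y9 = y2 OR y1 = false OR false = false
y11 = y4 OR y5 = false OR false = false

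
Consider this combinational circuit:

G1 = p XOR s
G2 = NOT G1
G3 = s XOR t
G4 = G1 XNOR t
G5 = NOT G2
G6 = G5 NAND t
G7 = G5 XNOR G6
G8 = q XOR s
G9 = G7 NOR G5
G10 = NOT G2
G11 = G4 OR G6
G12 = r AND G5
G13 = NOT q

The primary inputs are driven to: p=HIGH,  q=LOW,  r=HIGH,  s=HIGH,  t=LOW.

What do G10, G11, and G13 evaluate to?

G10 = LOW  G11 = HIGH  G13 = HIGH

G1 = p XOR s = HIGH XOR HIGH = LOW
G2 = NOT G1 = NOT LOW = HIGH
G4 = G1 XNOR t = LOW XNOR LOW = HIGH
G5 = NOT G2 = NOT HIGH = LOW
G6 = G5 NAND t = LOW NAND LOW = HIGH
G10 = NOT G2 = NOT HIGH = LOW
G11 = G4 OR G6 = HIGH OR HIGH = HIGH
G13 = NOT q = NOT LOW = HIGH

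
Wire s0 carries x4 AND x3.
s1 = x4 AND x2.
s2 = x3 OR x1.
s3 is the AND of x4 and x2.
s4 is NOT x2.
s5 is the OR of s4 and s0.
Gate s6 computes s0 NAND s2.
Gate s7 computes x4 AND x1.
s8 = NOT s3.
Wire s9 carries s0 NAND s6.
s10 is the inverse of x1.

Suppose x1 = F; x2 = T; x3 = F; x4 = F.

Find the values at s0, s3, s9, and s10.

s0 = F, s3 = F, s9 = T, s10 = T

s0 = x4 AND x3 = F AND F = F
s2 = x3 OR x1 = F OR F = F
s3 = x4 AND x2 = F AND T = F
s6 = s0 NAND s2 = F NAND F = T
s9 = s0 NAND s6 = F NAND T = T
s10 = NOT x1 = NOT F = T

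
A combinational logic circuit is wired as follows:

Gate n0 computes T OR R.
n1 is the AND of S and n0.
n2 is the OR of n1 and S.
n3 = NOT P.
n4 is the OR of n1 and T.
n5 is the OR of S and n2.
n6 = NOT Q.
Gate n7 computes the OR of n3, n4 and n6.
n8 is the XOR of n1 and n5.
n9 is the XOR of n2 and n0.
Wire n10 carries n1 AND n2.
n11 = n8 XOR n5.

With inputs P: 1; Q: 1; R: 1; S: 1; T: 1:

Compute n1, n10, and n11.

n1 = 1  n10 = 1  n11 = 1

n0 = T OR R = 1 OR 1 = 1
n1 = S AND n0 = 1 AND 1 = 1
n2 = n1 OR S = 1 OR 1 = 1
n5 = S OR n2 = 1 OR 1 = 1
n8 = n1 XOR n5 = 1 XOR 1 = 0
n10 = n1 AND n2 = 1 AND 1 = 1
n11 = n8 XOR n5 = 0 XOR 1 = 1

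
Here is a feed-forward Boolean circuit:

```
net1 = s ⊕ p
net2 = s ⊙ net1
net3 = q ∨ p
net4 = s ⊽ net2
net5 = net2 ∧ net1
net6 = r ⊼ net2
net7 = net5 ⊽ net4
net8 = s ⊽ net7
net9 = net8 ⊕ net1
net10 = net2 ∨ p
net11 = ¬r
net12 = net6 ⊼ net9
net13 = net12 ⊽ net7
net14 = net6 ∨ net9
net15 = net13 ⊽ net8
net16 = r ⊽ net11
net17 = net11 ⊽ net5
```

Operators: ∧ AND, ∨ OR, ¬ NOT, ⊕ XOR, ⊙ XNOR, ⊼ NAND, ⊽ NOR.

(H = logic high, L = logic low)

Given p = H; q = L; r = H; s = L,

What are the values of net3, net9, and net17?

net3 = H; net9 = L; net17 = H

net1 = s XOR p = L XOR H = H
net2 = s XNOR net1 = L XNOR H = L
net3 = q OR p = L OR H = H
net4 = s NOR net2 = L NOR L = H
net5 = net2 AND net1 = L AND H = L
net7 = net5 NOR net4 = L NOR H = L
net8 = s NOR net7 = L NOR L = H
net9 = net8 XOR net1 = H XOR H = L
net11 = NOT r = NOT H = L
net17 = net11 NOR net5 = L NOR L = H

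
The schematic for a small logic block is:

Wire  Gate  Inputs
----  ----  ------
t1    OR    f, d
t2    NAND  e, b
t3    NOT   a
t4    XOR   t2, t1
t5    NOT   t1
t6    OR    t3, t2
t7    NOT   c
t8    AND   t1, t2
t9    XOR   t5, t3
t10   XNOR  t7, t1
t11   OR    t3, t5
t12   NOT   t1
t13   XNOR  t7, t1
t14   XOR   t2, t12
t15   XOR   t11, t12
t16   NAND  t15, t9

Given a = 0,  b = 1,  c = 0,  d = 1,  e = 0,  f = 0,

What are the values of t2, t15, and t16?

t2 = 1, t15 = 1, t16 = 0

t1 = f OR d = 0 OR 1 = 1
t2 = e NAND b = 0 NAND 1 = 1
t3 = NOT a = NOT 0 = 1
t5 = NOT t1 = NOT 1 = 0
t9 = t5 XOR t3 = 0 XOR 1 = 1
t11 = t3 OR t5 = 1 OR 0 = 1
t12 = NOT t1 = NOT 1 = 0
t15 = t11 XOR t12 = 1 XOR 0 = 1
t16 = t15 NAND t9 = 1 NAND 1 = 0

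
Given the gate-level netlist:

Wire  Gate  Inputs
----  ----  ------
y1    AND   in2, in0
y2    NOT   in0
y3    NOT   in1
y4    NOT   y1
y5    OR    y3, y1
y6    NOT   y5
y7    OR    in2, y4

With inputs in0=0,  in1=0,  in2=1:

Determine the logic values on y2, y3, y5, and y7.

y2 = 1, y3 = 1, y5 = 1, y7 = 1

y1 = in2 AND in0 = 1 AND 0 = 0
y2 = NOT in0 = NOT 0 = 1
y3 = NOT in1 = NOT 0 = 1
y4 = NOT y1 = NOT 0 = 1
y5 = y3 OR y1 = 1 OR 0 = 1
y7 = in2 OR y4 = 1 OR 1 = 1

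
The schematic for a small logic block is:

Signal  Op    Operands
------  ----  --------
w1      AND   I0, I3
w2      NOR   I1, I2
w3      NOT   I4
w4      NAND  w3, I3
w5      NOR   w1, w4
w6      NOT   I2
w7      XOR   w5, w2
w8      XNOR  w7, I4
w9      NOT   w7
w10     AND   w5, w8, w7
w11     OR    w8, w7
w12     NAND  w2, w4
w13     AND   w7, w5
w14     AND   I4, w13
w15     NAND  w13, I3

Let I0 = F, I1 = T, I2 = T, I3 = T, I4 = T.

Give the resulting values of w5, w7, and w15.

w5 = F; w7 = F; w15 = T

w1 = I0 AND I3 = F AND T = F
w2 = I1 NOR I2 = T NOR T = F
w3 = NOT I4 = NOT T = F
w4 = w3 NAND I3 = F NAND T = T
w5 = w1 NOR w4 = F NOR T = F
w7 = w5 XOR w2 = F XOR F = F
w13 = w7 AND w5 = F AND F = F
w15 = w13 NAND I3 = F NAND T = T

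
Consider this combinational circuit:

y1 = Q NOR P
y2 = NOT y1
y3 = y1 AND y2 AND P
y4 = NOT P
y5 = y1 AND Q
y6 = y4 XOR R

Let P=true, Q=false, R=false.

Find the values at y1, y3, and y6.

y1 = false; y3 = false; y6 = false

y1 = Q NOR P = false NOR true = false
y2 = NOT y1 = NOT false = true
y3 = y1 AND y2 AND P = false AND true AND true = false
y4 = NOT P = NOT true = false
y6 = y4 XOR R = false XOR false = false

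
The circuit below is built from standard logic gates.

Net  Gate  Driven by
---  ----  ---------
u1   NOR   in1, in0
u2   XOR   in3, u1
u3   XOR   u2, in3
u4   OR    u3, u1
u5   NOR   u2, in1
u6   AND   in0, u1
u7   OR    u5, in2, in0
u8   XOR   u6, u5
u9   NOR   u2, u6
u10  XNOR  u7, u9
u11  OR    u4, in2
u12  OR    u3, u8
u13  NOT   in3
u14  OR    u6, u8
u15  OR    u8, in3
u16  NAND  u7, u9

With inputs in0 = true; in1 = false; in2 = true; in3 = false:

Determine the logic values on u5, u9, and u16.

u5 = true, u9 = true, u16 = false

u1 = in1 NOR in0 = false NOR true = false
u2 = in3 XOR u1 = false XOR false = false
u5 = u2 NOR in1 = false NOR false = true
u6 = in0 AND u1 = true AND false = false
u7 = u5 OR in2 OR in0 = true OR true OR true = true
u9 = u2 NOR u6 = false NOR false = true
u16 = u7 NAND u9 = true NAND true = false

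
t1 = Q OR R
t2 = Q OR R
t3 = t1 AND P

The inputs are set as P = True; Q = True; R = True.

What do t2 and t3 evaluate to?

t1 = Q OR R = True OR True = True
t2 = Q OR R = True OR True = True
t3 = t1 AND P = True AND True = True

t2 = True  t3 = True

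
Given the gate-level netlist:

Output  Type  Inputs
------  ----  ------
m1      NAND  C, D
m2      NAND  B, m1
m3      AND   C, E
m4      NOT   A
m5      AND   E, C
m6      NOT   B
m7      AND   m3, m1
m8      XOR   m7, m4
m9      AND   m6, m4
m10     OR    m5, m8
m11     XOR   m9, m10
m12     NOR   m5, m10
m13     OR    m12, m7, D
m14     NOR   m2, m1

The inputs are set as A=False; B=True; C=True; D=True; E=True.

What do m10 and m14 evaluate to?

m1 = C NAND D = True NAND True = False
m2 = B NAND m1 = True NAND False = True
m3 = C AND E = True AND True = True
m4 = NOT A = NOT False = True
m5 = E AND C = True AND True = True
m7 = m3 AND m1 = True AND False = False
m8 = m7 XOR m4 = False XOR True = True
m10 = m5 OR m8 = True OR True = True
m14 = m2 NOR m1 = True NOR False = False

m10 = True; m14 = False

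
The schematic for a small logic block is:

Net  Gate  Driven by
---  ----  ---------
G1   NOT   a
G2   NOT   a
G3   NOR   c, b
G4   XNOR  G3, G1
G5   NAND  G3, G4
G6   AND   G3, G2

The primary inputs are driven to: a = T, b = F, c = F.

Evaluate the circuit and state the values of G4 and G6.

G1 = NOT a = NOT T = F
G2 = NOT a = NOT T = F
G3 = c NOR b = F NOR F = T
G4 = G3 XNOR G1 = T XNOR F = F
G6 = G3 AND G2 = T AND F = F

G4 = F, G6 = F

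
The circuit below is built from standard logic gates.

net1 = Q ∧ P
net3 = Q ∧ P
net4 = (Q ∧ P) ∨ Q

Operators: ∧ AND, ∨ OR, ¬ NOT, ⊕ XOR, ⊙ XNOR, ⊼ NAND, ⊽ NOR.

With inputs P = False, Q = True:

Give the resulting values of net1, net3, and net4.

net1 = False, net3 = False, net4 = True

net1 = True ∧ False = False
net3 = True ∧ False = False
net4 = (True ∧ False) ∨ True = True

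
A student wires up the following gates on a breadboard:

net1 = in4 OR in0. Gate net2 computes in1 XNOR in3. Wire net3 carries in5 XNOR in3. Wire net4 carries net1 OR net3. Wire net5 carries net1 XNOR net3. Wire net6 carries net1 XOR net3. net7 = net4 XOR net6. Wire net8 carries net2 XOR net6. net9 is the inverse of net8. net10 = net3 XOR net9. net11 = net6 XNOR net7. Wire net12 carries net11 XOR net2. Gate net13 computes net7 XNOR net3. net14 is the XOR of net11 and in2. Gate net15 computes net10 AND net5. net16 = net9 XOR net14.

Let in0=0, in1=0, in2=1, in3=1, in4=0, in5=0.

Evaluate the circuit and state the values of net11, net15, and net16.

net11 = 1, net15 = 1, net16 = 1

net1 = in4 OR in0 = 0 OR 0 = 0
net2 = in1 XNOR in3 = 0 XNOR 1 = 0
net3 = in5 XNOR in3 = 0 XNOR 1 = 0
net4 = net1 OR net3 = 0 OR 0 = 0
net5 = net1 XNOR net3 = 0 XNOR 0 = 1
net6 = net1 XOR net3 = 0 XOR 0 = 0
net7 = net4 XOR net6 = 0 XOR 0 = 0
net8 = net2 XOR net6 = 0 XOR 0 = 0
net9 = NOT net8 = NOT 0 = 1
net10 = net3 XOR net9 = 0 XOR 1 = 1
net11 = net6 XNOR net7 = 0 XNOR 0 = 1
net14 = net11 XOR in2 = 1 XOR 1 = 0
net15 = net10 AND net5 = 1 AND 1 = 1
net16 = net9 XOR net14 = 1 XOR 0 = 1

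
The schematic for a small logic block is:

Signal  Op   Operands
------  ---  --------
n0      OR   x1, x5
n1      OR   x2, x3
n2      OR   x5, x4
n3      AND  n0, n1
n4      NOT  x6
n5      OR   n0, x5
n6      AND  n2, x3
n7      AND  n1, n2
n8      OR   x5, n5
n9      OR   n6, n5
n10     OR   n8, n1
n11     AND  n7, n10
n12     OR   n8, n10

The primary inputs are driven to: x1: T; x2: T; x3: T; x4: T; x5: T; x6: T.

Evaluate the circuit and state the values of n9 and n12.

n9 = T; n12 = T

n0 = x1 OR x5 = T OR T = T
n1 = x2 OR x3 = T OR T = T
n2 = x5 OR x4 = T OR T = T
n5 = n0 OR x5 = T OR T = T
n6 = n2 AND x3 = T AND T = T
n8 = x5 OR n5 = T OR T = T
n9 = n6 OR n5 = T OR T = T
n10 = n8 OR n1 = T OR T = T
n12 = n8 OR n10 = T OR T = T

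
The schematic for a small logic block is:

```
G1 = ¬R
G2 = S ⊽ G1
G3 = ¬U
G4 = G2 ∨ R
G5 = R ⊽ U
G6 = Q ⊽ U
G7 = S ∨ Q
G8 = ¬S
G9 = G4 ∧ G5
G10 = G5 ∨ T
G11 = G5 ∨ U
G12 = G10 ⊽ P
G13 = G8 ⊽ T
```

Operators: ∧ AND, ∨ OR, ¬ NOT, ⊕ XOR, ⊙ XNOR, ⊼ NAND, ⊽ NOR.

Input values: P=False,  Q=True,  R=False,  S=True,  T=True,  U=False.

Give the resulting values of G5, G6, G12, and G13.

G5 = R NOR U = False NOR False = True
G6 = Q NOR U = True NOR False = False
G8 = NOT S = NOT True = False
G10 = G5 OR T = True OR True = True
G12 = G10 NOR P = True NOR False = False
G13 = G8 NOR T = False NOR True = False

G5 = True  G6 = False  G12 = False  G13 = False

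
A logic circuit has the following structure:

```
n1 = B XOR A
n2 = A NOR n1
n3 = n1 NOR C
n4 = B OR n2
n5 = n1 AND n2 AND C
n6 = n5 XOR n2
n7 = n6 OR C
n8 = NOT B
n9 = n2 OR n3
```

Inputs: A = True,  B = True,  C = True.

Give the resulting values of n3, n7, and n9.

n1 = B XOR A = True XOR True = False
n2 = A NOR n1 = True NOR False = False
n3 = n1 NOR C = False NOR True = False
n5 = n1 AND n2 AND C = False AND False AND True = False
n6 = n5 XOR n2 = False XOR False = False
n7 = n6 OR C = False OR True = True
n9 = n2 OR n3 = False OR False = False

n3 = False, n7 = True, n9 = False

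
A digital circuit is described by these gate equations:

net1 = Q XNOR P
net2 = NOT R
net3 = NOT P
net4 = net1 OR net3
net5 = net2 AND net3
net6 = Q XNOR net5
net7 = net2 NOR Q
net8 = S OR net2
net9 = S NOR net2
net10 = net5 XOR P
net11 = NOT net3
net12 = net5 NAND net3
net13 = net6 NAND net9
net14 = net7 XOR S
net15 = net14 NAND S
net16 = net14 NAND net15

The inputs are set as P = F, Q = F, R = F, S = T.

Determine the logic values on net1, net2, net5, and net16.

net1 = T, net2 = T, net5 = T, net16 = T

net1 = Q XNOR P = F XNOR F = T
net2 = NOT R = NOT F = T
net3 = NOT P = NOT F = T
net5 = net2 AND net3 = T AND T = T
net7 = net2 NOR Q = T NOR F = F
net14 = net7 XOR S = F XOR T = T
net15 = net14 NAND S = T NAND T = F
net16 = net14 NAND net15 = T NAND F = T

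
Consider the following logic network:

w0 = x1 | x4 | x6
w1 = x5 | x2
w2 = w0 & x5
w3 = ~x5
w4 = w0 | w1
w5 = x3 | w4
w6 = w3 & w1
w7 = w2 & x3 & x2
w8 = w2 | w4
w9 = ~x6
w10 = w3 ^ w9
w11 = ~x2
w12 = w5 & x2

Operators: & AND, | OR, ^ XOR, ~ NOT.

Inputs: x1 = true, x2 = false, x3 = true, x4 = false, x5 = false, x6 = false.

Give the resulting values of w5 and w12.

w0 = x1 OR x4 OR x6 = true OR false OR false = true
w1 = x5 OR x2 = false OR false = false
w4 = w0 OR w1 = true OR false = true
w5 = x3 OR w4 = true OR true = true
w12 = w5 AND x2 = true AND false = false

w5 = true  w12 = false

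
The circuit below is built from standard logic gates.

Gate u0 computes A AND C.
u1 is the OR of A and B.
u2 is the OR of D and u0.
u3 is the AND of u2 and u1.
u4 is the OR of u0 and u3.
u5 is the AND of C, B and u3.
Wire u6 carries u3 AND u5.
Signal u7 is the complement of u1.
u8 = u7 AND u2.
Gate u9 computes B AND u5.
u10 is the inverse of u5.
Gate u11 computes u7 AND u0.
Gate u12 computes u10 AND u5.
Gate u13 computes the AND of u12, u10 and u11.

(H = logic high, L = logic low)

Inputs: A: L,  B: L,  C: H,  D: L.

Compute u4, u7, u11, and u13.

u4 = L, u7 = H, u11 = L, u13 = L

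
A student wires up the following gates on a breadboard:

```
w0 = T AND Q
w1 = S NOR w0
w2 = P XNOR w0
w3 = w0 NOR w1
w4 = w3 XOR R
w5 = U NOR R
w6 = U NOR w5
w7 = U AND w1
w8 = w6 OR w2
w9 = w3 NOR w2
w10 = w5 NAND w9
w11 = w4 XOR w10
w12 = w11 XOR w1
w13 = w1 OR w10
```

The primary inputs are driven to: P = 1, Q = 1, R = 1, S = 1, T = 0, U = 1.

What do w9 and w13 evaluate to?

w9 = 0  w13 = 1

w0 = T AND Q = 0 AND 1 = 0
w1 = S NOR w0 = 1 NOR 0 = 0
w2 = P XNOR w0 = 1 XNOR 0 = 0
w3 = w0 NOR w1 = 0 NOR 0 = 1
w5 = U NOR R = 1 NOR 1 = 0
w9 = w3 NOR w2 = 1 NOR 0 = 0
w10 = w5 NAND w9 = 0 NAND 0 = 1
w13 = w1 OR w10 = 0 OR 1 = 1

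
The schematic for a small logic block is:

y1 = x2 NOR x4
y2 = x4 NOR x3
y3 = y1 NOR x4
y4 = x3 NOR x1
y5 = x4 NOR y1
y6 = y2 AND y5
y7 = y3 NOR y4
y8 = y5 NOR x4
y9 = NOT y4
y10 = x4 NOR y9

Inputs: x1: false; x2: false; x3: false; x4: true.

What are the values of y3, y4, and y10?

y1 = x2 NOR x4 = false NOR true = false
y3 = y1 NOR x4 = false NOR true = false
y4 = x3 NOR x1 = false NOR false = true
y9 = NOT y4 = NOT true = false
y10 = x4 NOR y9 = true NOR false = false

y3 = false  y4 = true  y10 = false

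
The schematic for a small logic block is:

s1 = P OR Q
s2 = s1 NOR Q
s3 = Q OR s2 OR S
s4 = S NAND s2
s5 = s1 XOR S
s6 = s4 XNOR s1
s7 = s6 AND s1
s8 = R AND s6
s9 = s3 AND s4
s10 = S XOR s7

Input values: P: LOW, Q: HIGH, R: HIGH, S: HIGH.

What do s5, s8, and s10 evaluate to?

s1 = P OR Q = LOW OR HIGH = HIGH
s2 = s1 NOR Q = HIGH NOR HIGH = LOW
s4 = S NAND s2 = HIGH NAND LOW = HIGH
s5 = s1 XOR S = HIGH XOR HIGH = LOW
s6 = s4 XNOR s1 = HIGH XNOR HIGH = HIGH
s7 = s6 AND s1 = HIGH AND HIGH = HIGH
s8 = R AND s6 = HIGH AND HIGH = HIGH
s10 = S XOR s7 = HIGH XOR HIGH = LOW

s5 = LOW, s8 = HIGH, s10 = LOW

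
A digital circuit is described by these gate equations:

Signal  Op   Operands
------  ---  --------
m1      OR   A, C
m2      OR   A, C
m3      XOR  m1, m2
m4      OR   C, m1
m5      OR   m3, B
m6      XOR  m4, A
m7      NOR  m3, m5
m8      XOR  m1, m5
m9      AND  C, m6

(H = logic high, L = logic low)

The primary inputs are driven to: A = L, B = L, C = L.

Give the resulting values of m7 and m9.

m7 = H; m9 = L

m1 = A OR C = L OR L = L
m2 = A OR C = L OR L = L
m3 = m1 XOR m2 = L XOR L = L
m4 = C OR m1 = L OR L = L
m5 = m3 OR B = L OR L = L
m6 = m4 XOR A = L XOR L = L
m7 = m3 NOR m5 = L NOR L = H
m9 = C AND m6 = L AND L = L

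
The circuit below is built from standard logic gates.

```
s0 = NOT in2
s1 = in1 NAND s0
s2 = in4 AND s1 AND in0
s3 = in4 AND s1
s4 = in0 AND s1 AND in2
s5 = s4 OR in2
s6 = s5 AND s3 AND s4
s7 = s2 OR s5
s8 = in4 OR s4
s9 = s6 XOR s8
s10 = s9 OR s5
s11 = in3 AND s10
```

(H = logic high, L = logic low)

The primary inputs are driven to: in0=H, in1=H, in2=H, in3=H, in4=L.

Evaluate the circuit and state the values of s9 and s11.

s9 = H, s11 = H

s0 = NOT in2 = NOT H = L
s1 = in1 NAND s0 = H NAND L = H
s3 = in4 AND s1 = L AND H = L
s4 = in0 AND s1 AND in2 = H AND H AND H = H
s5 = s4 OR in2 = H OR H = H
s6 = s5 AND s3 AND s4 = H AND L AND H = L
s8 = in4 OR s4 = L OR H = H
s9 = s6 XOR s8 = L XOR H = H
s10 = s9 OR s5 = H OR H = H
s11 = in3 AND s10 = H AND H = H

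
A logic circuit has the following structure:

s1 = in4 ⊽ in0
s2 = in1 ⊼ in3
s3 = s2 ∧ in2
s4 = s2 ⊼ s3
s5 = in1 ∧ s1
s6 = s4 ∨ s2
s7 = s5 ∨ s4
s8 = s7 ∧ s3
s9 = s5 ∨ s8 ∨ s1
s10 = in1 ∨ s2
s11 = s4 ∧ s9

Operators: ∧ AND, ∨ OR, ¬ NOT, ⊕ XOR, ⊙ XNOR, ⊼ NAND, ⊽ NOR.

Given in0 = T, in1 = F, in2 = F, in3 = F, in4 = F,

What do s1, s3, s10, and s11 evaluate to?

s1 = F, s3 = F, s10 = T, s11 = F

s1 = in4 NOR in0 = F NOR T = F
s2 = in1 NAND in3 = F NAND F = T
s3 = s2 AND in2 = T AND F = F
s4 = s2 NAND s3 = T NAND F = T
s5 = in1 AND s1 = F AND F = F
s7 = s5 OR s4 = F OR T = T
s8 = s7 AND s3 = T AND F = F
s9 = s5 OR s8 OR s1 = F OR F OR F = F
s10 = in1 OR s2 = F OR T = T
s11 = s4 AND s9 = T AND F = F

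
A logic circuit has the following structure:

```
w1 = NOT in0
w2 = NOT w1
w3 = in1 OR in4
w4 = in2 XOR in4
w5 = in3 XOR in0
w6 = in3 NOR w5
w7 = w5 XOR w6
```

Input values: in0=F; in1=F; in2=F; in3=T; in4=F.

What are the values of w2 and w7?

w2 = F, w7 = T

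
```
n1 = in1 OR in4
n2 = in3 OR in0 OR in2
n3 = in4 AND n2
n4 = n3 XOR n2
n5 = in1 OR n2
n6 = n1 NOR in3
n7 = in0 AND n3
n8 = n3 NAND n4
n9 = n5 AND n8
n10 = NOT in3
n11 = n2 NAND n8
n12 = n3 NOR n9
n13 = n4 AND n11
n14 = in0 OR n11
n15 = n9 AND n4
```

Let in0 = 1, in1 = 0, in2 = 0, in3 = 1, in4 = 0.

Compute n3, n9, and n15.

n2 = in3 OR in0 OR in2 = 1 OR 1 OR 0 = 1
n3 = in4 AND n2 = 0 AND 1 = 0
n4 = n3 XOR n2 = 0 XOR 1 = 1
n5 = in1 OR n2 = 0 OR 1 = 1
n8 = n3 NAND n4 = 0 NAND 1 = 1
n9 = n5 AND n8 = 1 AND 1 = 1
n15 = n9 AND n4 = 1 AND 1 = 1

n3 = 0, n9 = 1, n15 = 1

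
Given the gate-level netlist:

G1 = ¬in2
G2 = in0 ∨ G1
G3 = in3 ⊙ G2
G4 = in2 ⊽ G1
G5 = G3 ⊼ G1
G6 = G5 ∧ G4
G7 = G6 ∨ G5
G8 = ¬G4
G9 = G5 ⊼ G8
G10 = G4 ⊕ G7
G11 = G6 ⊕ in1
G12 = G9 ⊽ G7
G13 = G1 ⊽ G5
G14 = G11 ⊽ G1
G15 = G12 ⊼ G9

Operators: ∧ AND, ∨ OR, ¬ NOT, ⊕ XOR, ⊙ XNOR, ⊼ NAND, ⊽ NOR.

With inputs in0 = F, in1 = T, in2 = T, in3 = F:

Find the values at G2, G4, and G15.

G1 = NOT in2 = NOT T = F
G2 = in0 OR G1 = F OR F = F
G3 = in3 XNOR G2 = F XNOR F = T
G4 = in2 NOR G1 = T NOR F = F
G5 = G3 NAND G1 = T NAND F = T
G6 = G5 AND G4 = T AND F = F
G7 = G6 OR G5 = F OR T = T
G8 = NOT G4 = NOT F = T
G9 = G5 NAND G8 = T NAND T = F
G12 = G9 NOR G7 = F NOR T = F
G15 = G12 NAND G9 = F NAND F = T

G2 = F, G4 = F, G15 = T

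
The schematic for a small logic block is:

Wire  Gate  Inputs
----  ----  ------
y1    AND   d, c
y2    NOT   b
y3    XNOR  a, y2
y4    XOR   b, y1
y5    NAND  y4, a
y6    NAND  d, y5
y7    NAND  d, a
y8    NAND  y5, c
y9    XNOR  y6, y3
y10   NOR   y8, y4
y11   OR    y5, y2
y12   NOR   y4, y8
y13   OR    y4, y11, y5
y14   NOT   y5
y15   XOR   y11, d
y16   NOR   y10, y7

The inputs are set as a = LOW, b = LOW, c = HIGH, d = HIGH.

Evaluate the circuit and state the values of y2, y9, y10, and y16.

y1 = d AND c = HIGH AND HIGH = HIGH
y2 = NOT b = NOT LOW = HIGH
y3 = a XNOR y2 = LOW XNOR HIGH = LOW
y4 = b XOR y1 = LOW XOR HIGH = HIGH
y5 = y4 NAND a = HIGH NAND LOW = HIGH
y6 = d NAND y5 = HIGH NAND HIGH = LOW
y7 = d NAND a = HIGH NAND LOW = HIGH
y8 = y5 NAND c = HIGH NAND HIGH = LOW
y9 = y6 XNOR y3 = LOW XNOR LOW = HIGH
y10 = y8 NOR y4 = LOW NOR HIGH = LOW
y16 = y10 NOR y7 = LOW NOR HIGH = LOW

y2 = HIGH, y9 = HIGH, y10 = LOW, y16 = LOW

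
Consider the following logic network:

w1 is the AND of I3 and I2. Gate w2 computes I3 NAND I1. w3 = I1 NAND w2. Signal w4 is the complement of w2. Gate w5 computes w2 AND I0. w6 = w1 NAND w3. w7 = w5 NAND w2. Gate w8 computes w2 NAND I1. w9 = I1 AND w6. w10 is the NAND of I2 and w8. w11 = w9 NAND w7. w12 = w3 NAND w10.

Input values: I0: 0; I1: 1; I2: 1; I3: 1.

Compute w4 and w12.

w2 = I3 NAND I1 = 1 NAND 1 = 0
w3 = I1 NAND w2 = 1 NAND 0 = 1
w4 = NOT w2 = NOT 0 = 1
w8 = w2 NAND I1 = 0 NAND 1 = 1
w10 = I2 NAND w8 = 1 NAND 1 = 0
w12 = w3 NAND w10 = 1 NAND 0 = 1

w4 = 1, w12 = 1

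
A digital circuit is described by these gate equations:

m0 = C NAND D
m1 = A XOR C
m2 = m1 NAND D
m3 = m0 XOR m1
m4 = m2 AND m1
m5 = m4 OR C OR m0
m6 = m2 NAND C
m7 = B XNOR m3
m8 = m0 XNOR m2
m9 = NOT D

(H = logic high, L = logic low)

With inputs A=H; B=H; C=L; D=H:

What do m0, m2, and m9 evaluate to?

m0 = H; m2 = L; m9 = L

m0 = C NAND D = L NAND H = H
m1 = A XOR C = H XOR L = H
m2 = m1 NAND D = H NAND H = L
m9 = NOT D = NOT H = L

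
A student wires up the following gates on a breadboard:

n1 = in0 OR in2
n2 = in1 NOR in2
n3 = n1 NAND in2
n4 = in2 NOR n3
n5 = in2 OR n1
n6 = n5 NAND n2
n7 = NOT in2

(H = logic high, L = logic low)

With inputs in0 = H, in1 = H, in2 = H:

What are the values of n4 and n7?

n4 = L; n7 = L

n1 = in0 OR in2 = H OR H = H
n3 = n1 NAND in2 = H NAND H = L
n4 = in2 NOR n3 = H NOR L = L
n7 = NOT in2 = NOT H = L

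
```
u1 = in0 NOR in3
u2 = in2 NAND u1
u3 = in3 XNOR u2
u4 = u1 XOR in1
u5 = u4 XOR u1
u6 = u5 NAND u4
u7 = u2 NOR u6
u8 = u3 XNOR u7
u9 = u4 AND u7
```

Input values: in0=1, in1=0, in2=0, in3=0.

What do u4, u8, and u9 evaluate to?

u1 = in0 NOR in3 = 1 NOR 0 = 0
u2 = in2 NAND u1 = 0 NAND 0 = 1
u3 = in3 XNOR u2 = 0 XNOR 1 = 0
u4 = u1 XOR in1 = 0 XOR 0 = 0
u5 = u4 XOR u1 = 0 XOR 0 = 0
u6 = u5 NAND u4 = 0 NAND 0 = 1
u7 = u2 NOR u6 = 1 NOR 1 = 0
u8 = u3 XNOR u7 = 0 XNOR 0 = 1
u9 = u4 AND u7 = 0 AND 0 = 0

u4 = 0; u8 = 1; u9 = 0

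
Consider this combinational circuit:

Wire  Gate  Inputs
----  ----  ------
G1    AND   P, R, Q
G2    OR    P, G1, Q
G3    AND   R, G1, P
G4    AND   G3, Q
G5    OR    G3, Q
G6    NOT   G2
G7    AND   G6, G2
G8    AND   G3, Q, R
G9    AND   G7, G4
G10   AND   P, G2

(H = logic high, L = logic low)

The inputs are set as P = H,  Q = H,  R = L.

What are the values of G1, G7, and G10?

G1 = P AND R AND Q = H AND L AND H = L
G2 = P OR G1 OR Q = H OR L OR H = H
G6 = NOT G2 = NOT H = L
G7 = G6 AND G2 = L AND H = L
G10 = P AND G2 = H AND H = H

G1 = L; G7 = L; G10 = H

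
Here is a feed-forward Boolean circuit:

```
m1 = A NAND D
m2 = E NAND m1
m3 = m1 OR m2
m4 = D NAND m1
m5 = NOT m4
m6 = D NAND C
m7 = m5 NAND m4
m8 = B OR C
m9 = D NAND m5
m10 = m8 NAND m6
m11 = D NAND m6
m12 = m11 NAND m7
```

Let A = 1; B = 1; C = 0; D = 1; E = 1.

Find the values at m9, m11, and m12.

m9 = 1  m11 = 0  m12 = 1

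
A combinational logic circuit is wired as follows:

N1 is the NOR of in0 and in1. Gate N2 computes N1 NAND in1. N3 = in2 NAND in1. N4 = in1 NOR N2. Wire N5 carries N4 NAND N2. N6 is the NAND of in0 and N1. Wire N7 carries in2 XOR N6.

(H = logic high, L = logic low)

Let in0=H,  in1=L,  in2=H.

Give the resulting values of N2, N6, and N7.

N1 = in0 NOR in1 = H NOR L = L
N2 = N1 NAND in1 = L NAND L = H
N6 = in0 NAND N1 = H NAND L = H
N7 = in2 XOR N6 = H XOR H = L

N2 = H, N6 = H, N7 = L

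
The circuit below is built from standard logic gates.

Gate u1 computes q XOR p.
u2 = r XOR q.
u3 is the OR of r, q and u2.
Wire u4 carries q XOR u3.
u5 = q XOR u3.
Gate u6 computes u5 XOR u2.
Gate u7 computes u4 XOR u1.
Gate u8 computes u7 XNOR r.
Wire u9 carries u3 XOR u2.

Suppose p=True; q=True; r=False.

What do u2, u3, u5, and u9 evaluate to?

u2 = r XOR q = False XOR True = True
u3 = r OR q OR u2 = False OR True OR True = True
u5 = q XOR u3 = True XOR True = False
u9 = u3 XOR u2 = True XOR True = False

u2 = True, u3 = True, u5 = False, u9 = False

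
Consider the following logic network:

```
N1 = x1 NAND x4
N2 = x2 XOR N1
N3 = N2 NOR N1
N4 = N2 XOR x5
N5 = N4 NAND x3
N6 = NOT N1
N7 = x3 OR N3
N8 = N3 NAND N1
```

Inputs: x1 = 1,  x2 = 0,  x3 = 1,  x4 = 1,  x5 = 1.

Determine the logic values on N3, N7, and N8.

N3 = 1, N7 = 1, N8 = 1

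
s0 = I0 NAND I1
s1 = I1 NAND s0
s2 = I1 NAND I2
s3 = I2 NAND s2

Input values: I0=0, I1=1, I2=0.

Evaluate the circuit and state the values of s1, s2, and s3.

s1 = 0, s2 = 1, s3 = 1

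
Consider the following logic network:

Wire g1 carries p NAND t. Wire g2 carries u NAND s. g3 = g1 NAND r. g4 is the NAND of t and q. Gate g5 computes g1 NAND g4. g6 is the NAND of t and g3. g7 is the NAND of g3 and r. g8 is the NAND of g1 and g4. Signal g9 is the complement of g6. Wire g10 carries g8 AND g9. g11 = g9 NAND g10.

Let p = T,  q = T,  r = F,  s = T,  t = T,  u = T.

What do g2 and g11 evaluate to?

g2 = F, g11 = F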